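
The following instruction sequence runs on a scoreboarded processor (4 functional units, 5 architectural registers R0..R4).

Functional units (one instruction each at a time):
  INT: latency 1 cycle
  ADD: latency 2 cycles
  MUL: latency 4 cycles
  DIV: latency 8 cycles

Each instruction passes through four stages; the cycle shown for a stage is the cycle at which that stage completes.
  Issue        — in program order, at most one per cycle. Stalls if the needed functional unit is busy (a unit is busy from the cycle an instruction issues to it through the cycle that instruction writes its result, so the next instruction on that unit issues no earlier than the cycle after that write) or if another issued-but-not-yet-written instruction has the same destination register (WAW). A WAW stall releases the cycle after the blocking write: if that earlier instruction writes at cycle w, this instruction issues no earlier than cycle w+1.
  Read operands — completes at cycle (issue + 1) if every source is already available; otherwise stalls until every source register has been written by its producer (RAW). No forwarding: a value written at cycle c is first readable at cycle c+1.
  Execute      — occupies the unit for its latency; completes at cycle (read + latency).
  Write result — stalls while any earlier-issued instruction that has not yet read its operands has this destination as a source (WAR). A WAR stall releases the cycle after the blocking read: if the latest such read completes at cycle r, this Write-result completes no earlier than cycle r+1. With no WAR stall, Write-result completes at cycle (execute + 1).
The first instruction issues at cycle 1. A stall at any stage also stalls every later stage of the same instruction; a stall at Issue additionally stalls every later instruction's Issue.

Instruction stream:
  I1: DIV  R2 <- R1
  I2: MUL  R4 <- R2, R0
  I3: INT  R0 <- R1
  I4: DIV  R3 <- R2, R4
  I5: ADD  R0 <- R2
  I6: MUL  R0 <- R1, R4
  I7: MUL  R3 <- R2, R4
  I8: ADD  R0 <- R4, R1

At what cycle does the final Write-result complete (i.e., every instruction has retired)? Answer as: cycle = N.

cycle = 34

cycle 1: issue I1 (DIV)
cycle 2: I1 read-ops | issue I2 (MUL)
cycle 3: issue I3 (INT)
cycle 4: I3 read-ops
cycle 5: I3 finished on INT
cycle 10: I1 finished on DIV
cycle 11: I1→R2
cycle 12: I2 read-ops | issue I4 (DIV)
cycle 13: I3→R0
cycle 14: issue I5 (ADD)
cycle 15: I5 read-ops
cycle 16: I2 finished on MUL
cycle 17: I2→R4 | I5 finished on ADD
cycle 18: I4 read-ops | I5→R0
cycle 19: issue I6 (MUL)
cycle 20: I6 read-ops
cycle 24: I6 finished on MUL
cycle 25: I6→R0
cycle 26: I4 finished on DIV
cycle 27: I4→R3
cycle 28: issue I7 (MUL)
cycle 29: I7 read-ops | issue I8 (ADD)
cycle 30: I8 read-ops
cycle 32: I8 finished on ADD
cycle 33: I7 finished on MUL | I8→R0
cycle 34: I7→R3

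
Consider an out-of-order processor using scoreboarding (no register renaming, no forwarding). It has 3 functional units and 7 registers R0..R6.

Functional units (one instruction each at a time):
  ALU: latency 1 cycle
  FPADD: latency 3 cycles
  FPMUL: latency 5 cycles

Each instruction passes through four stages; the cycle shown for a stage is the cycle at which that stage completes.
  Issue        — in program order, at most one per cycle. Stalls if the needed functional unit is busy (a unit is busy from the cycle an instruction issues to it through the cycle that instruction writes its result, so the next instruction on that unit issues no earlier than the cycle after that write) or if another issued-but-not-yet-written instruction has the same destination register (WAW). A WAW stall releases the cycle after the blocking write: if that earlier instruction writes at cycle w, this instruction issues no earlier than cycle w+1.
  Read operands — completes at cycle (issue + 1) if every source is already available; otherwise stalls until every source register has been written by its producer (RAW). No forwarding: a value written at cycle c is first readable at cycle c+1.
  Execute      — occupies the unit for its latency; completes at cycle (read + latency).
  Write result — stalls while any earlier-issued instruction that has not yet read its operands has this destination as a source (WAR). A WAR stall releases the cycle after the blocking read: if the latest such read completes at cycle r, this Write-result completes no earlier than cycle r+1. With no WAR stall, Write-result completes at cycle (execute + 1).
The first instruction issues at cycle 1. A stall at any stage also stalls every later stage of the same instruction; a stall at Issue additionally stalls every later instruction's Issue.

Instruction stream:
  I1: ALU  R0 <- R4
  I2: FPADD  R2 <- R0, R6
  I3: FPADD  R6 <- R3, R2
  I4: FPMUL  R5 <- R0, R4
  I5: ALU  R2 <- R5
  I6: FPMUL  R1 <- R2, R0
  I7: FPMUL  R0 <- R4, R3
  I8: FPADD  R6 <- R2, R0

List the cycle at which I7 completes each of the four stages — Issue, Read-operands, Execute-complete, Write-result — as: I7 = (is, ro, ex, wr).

I7 = (29, 30, 35, 36)

[I1] 1/2/3/4
[I2] 2/5/8/9  (RAW R0: wait I1 write@4)
[I3] 10/11/14/15  (struct: FPADD busy until I2 writes@9)
[I4] 11/12/17/18
[I5] 12/19/20/21  (RAW R5: wait I4 write@18)
[I6] 19/22/27/28  (struct: FPMUL busy until I4 writes@18; RAW R2: wait I5 write@21)
[I7] 29/30/35/36  (struct: FPMUL busy until I6 writes@28)
[I8] 30/37/40/41  (RAW R0: wait I7 write@36)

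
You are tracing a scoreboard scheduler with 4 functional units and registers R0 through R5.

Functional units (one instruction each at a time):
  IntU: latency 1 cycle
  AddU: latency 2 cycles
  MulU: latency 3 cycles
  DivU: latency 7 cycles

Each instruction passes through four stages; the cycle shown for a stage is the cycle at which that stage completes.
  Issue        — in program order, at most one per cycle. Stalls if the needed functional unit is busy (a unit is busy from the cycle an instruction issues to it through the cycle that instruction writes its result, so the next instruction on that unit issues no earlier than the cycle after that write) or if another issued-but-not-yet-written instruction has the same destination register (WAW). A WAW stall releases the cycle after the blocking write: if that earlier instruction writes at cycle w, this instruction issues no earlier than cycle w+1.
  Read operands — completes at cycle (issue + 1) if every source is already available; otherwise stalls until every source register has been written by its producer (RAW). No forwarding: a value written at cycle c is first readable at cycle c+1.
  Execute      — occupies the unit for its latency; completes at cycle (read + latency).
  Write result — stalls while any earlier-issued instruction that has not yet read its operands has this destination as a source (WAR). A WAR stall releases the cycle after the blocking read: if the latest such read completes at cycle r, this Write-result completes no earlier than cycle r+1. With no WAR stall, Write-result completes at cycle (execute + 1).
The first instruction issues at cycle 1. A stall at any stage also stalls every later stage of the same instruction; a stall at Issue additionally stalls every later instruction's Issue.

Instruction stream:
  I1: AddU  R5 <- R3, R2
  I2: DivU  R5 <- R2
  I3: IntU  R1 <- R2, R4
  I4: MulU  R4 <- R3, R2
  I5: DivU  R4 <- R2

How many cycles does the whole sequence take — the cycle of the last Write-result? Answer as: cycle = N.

cycle = 25

I1 -> (1, 2, 4, 5)
I2 -> (6, 7, 14, 15)  // WAW R5: wait I1 write@5
I3 -> (7, 8, 9, 10)
I4 -> (8, 9, 12, 13)
I5 -> (16, 17, 24, 25)  // struct: DivU busy until I2 writes@15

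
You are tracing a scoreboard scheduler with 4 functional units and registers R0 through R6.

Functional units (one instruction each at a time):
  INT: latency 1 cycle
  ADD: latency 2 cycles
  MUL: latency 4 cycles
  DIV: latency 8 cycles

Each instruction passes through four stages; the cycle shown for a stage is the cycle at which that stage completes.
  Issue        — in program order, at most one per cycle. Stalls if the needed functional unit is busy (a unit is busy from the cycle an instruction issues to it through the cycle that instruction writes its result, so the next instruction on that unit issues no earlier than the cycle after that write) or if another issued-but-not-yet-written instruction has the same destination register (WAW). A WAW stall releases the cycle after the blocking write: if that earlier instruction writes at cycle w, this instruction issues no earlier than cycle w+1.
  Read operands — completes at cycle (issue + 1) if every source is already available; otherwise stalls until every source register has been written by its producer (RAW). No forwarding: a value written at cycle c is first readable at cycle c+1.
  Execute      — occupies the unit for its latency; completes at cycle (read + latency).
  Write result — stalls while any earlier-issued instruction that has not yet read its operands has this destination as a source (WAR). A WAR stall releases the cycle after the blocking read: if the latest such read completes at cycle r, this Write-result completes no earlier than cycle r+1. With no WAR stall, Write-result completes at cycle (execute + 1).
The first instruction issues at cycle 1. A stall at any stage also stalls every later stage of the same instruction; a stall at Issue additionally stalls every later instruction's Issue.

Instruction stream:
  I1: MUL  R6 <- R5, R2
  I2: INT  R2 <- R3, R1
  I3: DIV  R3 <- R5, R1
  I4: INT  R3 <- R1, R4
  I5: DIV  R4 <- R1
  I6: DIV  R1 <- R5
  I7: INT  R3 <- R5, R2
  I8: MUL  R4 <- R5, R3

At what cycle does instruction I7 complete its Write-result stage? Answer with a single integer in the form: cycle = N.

[I1] 1/2/6/7
[I2] 2/3/4/5
[I3] 3/4/12/13
[I4] 14/15/16/17  (WAW R3: wait I3 write@13)
[I5] 15/16/24/25
[I6] 26/27/35/36  (struct: DIV busy until I5 writes@25)
[I7] 27/28/29/30
[I8] 28/31/35/36  (RAW R3: wait I7 write@30)

cycle = 30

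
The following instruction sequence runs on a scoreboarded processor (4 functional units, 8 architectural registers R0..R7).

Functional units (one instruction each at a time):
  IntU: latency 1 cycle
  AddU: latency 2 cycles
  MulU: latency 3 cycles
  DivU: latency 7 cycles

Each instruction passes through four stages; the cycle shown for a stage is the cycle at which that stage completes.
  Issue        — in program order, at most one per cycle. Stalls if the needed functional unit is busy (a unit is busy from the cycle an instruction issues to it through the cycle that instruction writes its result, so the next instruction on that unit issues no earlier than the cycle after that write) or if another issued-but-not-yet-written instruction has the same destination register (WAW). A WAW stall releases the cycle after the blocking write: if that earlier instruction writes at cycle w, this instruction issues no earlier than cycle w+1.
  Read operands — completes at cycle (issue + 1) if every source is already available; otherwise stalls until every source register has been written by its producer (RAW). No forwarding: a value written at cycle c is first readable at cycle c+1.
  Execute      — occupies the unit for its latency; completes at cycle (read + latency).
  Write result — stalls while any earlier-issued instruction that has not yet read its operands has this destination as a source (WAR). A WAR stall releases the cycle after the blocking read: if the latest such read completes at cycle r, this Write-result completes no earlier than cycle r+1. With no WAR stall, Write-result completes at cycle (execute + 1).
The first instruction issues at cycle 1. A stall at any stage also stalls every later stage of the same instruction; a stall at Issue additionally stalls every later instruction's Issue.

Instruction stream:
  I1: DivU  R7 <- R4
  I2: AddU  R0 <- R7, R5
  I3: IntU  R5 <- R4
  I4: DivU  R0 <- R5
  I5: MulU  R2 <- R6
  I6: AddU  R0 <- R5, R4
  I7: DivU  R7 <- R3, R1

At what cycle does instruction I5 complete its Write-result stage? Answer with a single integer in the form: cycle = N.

[I1] 1/2/9/10
[I2] 2/11/13/14  (RAW R7: wait I1 write@10)
[I3] 3/4/5/12  (WAR R5: wait I2 read@11)
[I4] 15/16/23/24  (WAW R0: wait I2 write@14)
[I5] 16/17/20/21
[I6] 25/26/28/29  (WAW R0: wait I4 write@24)
[I7] 26/27/34/35

cycle = 21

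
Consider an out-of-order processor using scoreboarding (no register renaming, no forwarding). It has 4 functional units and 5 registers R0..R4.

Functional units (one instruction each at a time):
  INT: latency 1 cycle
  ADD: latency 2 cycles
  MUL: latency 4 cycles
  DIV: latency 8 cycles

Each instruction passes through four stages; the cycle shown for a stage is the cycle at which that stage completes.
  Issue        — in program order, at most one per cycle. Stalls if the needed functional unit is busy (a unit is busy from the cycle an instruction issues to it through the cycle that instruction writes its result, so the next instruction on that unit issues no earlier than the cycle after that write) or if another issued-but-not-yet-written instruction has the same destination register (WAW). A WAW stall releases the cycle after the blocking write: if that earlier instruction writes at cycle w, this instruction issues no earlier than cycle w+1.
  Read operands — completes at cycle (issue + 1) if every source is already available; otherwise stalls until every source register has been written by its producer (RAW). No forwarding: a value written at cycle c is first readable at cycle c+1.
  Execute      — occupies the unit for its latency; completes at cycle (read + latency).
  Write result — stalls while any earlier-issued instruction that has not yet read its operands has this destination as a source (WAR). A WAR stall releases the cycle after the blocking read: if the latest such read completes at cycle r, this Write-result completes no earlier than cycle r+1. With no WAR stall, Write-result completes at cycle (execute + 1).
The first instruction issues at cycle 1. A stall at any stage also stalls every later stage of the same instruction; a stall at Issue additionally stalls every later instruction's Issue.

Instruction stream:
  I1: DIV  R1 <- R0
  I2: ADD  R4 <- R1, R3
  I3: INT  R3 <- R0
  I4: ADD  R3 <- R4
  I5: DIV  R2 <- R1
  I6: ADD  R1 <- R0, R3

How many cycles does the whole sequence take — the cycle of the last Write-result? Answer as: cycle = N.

I1  is:1  ro:2  ex:10  wr:11
I2  is:2  ro:12  ex:14  wr:15  — RAW R1: wait I1 write@11
I3  is:3  ro:4  ex:5  wr:13  — WAR R3: wait I2 read@12
I4  is:16  ro:17  ex:19  wr:20  — struct: ADD busy until I2 writes@15
I5  is:17  ro:18  ex:26  wr:27
I6  is:21  ro:22  ex:24  wr:25  — struct: ADD busy until I4 writes@20

cycle = 27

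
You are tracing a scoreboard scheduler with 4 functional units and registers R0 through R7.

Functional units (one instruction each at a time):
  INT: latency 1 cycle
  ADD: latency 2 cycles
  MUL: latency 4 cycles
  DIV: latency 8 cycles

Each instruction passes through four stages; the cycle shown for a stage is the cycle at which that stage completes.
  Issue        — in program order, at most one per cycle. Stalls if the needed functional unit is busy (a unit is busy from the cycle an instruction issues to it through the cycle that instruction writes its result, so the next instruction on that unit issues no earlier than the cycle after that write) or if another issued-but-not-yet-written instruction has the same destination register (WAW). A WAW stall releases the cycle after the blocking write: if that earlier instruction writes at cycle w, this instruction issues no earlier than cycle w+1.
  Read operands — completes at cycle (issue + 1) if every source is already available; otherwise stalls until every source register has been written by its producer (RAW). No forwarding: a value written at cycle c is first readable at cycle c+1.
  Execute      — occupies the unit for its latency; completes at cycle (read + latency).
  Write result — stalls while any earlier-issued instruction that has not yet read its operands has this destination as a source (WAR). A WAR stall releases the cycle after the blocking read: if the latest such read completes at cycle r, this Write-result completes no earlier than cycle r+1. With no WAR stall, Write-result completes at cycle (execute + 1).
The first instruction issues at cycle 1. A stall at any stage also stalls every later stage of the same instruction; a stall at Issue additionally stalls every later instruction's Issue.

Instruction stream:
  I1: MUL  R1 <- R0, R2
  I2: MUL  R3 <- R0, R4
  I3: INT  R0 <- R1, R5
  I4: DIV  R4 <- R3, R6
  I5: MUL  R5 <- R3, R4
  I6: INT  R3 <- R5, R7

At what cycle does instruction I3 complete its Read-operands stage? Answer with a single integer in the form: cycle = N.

c1: issue I1 (MUL)
c2: I1 read-ops
c6: I1 finished on MUL
c7: I1→R1
c8: issue I2 (MUL)
c9: I2 read-ops, issue I3 (INT)
c10: I3 read-ops, issue I4 (DIV)
c11: I3 finished on INT
c12: I3→R0
c13: I2 finished on MUL
c14: I2→R3
c15: I4 read-ops, issue I5 (MUL)
c16: issue I6 (INT)
c23: I4 finished on DIV
c24: I4→R4
c25: I5 read-ops
c29: I5 finished on MUL
c30: I5→R5
c31: I6 read-ops
c32: I6 finished on INT
c33: I6→R3

cycle = 10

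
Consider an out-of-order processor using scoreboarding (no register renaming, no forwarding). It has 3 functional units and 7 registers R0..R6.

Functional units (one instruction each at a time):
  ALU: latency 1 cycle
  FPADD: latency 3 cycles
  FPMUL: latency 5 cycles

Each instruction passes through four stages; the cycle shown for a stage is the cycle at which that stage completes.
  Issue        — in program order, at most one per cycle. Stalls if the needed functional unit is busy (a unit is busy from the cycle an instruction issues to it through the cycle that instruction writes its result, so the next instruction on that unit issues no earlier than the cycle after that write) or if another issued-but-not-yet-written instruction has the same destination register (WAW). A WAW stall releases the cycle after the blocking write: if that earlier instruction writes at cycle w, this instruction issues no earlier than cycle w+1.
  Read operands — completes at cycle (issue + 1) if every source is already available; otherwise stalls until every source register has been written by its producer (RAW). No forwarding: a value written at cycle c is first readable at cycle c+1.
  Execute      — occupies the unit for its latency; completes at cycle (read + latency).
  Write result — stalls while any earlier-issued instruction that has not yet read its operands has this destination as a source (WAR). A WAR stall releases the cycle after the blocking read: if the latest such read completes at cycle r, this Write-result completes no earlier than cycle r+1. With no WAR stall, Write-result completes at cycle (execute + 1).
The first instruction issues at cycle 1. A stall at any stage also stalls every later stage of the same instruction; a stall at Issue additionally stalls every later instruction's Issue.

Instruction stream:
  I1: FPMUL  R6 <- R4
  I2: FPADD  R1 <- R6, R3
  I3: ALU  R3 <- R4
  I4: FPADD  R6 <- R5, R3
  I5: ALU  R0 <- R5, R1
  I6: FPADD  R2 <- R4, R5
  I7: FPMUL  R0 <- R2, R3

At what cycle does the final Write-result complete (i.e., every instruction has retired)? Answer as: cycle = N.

cycle = 32

I1 -> (1, 2, 7, 8)
I2 -> (2, 9, 12, 13)  // RAW R6: wait I1 write@8
I3 -> (3, 4, 5, 10)  // WAR R3: wait I2 read@9
I4 -> (14, 15, 18, 19)  // struct: FPADD busy until I2 writes@13
I5 -> (15, 16, 17, 18)
I6 -> (20, 21, 24, 25)  // struct: FPADD busy until I4 writes@19
I7 -> (21, 26, 31, 32)  // RAW R2: wait I6 write@25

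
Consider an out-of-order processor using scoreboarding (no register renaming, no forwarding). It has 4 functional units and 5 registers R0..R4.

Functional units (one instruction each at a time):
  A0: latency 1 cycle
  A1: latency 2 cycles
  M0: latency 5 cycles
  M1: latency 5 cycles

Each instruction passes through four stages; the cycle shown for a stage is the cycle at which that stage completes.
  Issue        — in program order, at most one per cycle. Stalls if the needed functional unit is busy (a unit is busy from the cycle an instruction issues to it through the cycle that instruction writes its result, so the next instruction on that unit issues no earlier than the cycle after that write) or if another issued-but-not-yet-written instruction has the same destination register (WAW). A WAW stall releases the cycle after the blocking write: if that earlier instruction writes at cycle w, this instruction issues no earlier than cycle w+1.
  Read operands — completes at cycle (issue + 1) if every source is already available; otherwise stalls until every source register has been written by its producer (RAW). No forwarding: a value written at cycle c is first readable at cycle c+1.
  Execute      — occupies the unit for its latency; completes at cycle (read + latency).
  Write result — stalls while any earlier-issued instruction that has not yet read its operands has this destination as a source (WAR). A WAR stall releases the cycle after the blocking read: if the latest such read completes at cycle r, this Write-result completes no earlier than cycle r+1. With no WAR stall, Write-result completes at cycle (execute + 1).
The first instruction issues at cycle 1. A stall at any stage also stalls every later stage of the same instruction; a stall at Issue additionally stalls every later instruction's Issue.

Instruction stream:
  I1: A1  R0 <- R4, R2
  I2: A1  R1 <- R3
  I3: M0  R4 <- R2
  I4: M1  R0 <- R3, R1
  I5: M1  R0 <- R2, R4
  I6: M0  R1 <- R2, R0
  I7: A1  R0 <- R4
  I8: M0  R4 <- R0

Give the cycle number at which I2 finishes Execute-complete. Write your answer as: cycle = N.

1) issue 1, read 2, done 4, write 5
2) issue 6, read 7, done 9, write 10  <struct: A1 busy until I1 writes@5>
3) issue 7, read 8, done 13, write 14
4) issue 8, read 11, done 16, write 17  <RAW R1: wait I2 write@10>
5) issue 18, read 19, done 24, write 25  <struct: M1 busy until I4 writes@17>
6) issue 19, read 26, done 31, write 32  <RAW R0: wait I5 write@25>
7) issue 26, read 27, done 29, write 30  <WAW R0: wait I5 write@25>
8) issue 33, read 34, done 39, write 40  <struct: M0 busy until I6 writes@32>

cycle = 9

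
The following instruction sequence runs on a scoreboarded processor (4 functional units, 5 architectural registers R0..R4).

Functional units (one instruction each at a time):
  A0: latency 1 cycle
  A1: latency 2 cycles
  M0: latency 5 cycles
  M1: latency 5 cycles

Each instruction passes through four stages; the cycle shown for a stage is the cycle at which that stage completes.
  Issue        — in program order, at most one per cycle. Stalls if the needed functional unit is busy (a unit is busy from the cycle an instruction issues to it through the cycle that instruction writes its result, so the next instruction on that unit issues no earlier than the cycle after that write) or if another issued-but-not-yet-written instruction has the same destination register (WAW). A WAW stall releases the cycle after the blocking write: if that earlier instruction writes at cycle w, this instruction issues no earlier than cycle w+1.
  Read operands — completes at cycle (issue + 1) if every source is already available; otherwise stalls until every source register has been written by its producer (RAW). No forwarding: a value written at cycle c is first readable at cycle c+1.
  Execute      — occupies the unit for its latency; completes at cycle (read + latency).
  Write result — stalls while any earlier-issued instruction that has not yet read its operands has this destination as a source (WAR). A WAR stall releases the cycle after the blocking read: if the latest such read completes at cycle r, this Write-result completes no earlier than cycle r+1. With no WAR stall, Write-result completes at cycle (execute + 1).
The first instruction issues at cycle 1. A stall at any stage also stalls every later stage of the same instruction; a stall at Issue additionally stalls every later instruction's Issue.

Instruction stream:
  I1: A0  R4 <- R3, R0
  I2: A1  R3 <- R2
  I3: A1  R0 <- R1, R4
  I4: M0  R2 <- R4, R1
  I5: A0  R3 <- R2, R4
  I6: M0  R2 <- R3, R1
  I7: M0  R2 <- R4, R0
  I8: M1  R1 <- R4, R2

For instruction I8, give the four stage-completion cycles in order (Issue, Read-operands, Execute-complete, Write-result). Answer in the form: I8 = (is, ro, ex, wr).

I1: IS=1 RO=2 EX=3 WR=4
I2: IS=2 RO=3 EX=5 WR=6
I3: IS=7 RO=8 EX=10 WR=11  [struct: A1 busy until I2 writes@6]
I4: IS=8 RO=9 EX=14 WR=15
I5: IS=9 RO=16 EX=17 WR=18  [RAW R2: wait I4 write@15]
I6: IS=16 RO=19 EX=24 WR=25  [struct: M0 busy until I4 writes@15; RAW R3: wait I5 write@18]
I7: IS=26 RO=27 EX=32 WR=33  [struct: M0 busy until I6 writes@25]
I8: IS=27 RO=34 EX=39 WR=40  [RAW R2: wait I7 write@33]

I8 = (27, 34, 39, 40)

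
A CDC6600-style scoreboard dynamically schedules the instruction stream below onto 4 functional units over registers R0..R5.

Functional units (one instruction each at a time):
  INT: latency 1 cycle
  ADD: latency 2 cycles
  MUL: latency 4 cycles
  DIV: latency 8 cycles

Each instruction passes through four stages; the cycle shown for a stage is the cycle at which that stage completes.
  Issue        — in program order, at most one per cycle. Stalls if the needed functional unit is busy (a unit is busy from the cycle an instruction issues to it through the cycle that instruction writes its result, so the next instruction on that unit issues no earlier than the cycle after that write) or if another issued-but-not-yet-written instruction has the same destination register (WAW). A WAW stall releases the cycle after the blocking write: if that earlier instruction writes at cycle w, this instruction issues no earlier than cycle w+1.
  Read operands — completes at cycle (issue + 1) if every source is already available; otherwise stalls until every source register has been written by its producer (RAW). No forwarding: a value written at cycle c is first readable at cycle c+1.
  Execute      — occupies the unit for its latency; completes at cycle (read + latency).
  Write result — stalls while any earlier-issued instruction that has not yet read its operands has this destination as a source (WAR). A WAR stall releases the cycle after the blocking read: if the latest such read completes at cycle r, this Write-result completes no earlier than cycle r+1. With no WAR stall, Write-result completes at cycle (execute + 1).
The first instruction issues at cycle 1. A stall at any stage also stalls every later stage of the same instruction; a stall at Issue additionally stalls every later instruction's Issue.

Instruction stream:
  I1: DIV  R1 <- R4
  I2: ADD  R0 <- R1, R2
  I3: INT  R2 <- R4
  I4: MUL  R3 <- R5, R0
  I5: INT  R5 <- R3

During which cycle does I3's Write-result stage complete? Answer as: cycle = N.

cycle = 13

cycle 1: I1→DIV
cycle 2: I1 RO | I2→ADD
cycle 3: I3→INT
cycle 4: I3 RO | I4→MUL
cycle 5: I3 EX
cycle 10: I1 EX
cycle 11: I1 WR R1
cycle 12: I2 RO
cycle 13: I3 WR R2
cycle 14: I2 EX | I5→INT
cycle 15: I2 WR R0
cycle 16: I4 RO
cycle 20: I4 EX
cycle 21: I4 WR R3
cycle 22: I5 RO
cycle 23: I5 EX
cycle 24: I5 WR R5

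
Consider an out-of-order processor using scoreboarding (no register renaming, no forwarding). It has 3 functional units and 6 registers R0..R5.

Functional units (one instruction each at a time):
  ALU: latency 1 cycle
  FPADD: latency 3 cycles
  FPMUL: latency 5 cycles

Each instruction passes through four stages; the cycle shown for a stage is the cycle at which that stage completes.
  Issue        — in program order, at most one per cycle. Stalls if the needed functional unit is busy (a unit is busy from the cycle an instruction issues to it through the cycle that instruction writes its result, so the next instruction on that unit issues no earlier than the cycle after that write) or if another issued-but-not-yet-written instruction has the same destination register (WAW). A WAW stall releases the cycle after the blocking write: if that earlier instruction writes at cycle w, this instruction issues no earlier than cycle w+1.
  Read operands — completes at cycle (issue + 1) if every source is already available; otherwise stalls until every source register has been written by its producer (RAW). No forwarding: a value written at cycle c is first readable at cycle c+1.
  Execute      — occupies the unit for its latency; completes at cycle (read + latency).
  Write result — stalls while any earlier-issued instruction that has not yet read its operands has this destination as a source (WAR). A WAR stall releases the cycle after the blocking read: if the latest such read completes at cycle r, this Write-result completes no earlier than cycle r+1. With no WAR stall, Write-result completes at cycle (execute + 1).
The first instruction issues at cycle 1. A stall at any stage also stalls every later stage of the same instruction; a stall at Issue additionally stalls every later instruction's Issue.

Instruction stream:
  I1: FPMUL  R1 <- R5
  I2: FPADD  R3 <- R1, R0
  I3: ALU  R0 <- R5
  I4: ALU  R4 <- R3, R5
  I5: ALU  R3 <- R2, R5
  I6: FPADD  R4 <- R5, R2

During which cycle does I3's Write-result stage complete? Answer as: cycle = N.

I1: IS=1 RO=2 EX=7 WR=8
I2: IS=2 RO=9 EX=12 WR=13  [RAW R1: wait I1 write@8]
I3: IS=3 RO=4 EX=5 WR=10  [WAR R0: wait I2 read@9]
I4: IS=11 RO=14 EX=15 WR=16  [struct: ALU busy until I3 writes@10; RAW R3: wait I2 write@13]
I5: IS=17 RO=18 EX=19 WR=20  [struct: ALU busy until I4 writes@16]
I6: IS=18 RO=19 EX=22 WR=23

cycle = 10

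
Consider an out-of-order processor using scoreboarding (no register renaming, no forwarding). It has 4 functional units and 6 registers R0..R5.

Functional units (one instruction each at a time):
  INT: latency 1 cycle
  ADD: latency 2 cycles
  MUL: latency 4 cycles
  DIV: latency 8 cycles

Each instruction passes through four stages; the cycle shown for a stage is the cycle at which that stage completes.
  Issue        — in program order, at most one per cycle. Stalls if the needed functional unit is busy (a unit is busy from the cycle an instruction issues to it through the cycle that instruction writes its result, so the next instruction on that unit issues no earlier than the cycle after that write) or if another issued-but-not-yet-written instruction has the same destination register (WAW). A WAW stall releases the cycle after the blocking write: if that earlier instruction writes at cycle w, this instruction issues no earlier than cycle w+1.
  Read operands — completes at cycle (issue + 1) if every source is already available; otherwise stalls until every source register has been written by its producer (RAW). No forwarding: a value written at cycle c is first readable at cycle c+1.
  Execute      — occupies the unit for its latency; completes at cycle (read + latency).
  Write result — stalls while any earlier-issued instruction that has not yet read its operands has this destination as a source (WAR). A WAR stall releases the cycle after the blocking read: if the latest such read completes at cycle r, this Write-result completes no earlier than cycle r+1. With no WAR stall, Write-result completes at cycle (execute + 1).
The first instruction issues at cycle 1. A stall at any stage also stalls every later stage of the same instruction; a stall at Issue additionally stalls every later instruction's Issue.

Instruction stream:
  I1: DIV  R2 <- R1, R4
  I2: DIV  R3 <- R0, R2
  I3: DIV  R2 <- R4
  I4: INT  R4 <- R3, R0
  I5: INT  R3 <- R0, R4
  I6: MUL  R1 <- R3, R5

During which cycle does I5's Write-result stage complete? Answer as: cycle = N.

cycle = 31

t=1  I1 dispatched to DIV
t=2  I1 operands ready
t=10  I1 complete
t=11  R2←I1
t=12  I2 dispatched to DIV
t=13  I2 operands ready
t=21  I2 complete
t=22  R3←I2
t=23  I3 dispatched to DIV
t=24  I3 operands ready, I4 dispatched to INT
t=25  I4 operands ready
t=26  I4 complete
t=27  R4←I4
t=28  I5 dispatched to INT
t=29  I5 operands ready, I6 dispatched to MUL
t=30  I5 complete
t=31  R3←I5
t=32  I3 complete, I6 operands ready
t=33  R2←I3
t=36  I6 complete
t=37  R1←I6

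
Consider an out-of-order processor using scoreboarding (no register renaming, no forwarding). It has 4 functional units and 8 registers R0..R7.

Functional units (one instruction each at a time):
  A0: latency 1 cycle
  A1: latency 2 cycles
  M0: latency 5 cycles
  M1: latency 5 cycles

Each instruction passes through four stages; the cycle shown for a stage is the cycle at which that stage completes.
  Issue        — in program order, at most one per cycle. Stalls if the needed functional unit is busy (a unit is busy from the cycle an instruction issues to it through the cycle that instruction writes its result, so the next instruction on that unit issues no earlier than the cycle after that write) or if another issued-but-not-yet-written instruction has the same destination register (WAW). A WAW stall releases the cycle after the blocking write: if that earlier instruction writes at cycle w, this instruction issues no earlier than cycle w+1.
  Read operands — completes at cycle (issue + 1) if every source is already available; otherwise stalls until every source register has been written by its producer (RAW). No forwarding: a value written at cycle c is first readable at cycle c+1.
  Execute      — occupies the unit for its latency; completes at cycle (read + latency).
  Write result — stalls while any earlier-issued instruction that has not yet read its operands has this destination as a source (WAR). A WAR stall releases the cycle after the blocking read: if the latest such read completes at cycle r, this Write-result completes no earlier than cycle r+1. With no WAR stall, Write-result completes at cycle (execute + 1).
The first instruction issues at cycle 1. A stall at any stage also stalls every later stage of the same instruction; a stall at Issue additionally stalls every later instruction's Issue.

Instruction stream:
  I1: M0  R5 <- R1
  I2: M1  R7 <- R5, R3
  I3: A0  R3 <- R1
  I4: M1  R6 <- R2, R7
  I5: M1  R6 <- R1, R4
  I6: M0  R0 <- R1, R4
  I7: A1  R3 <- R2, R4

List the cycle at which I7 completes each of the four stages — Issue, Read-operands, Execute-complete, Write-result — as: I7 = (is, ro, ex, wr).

I7 = (26, 27, 29, 30)

[I1] 1/2/7/8
[I2] 2/9/14/15  (RAW R5: wait I1 write@8)
[I3] 3/4/5/10  (WAR R3: wait I2 read@9)
[I4] 16/17/22/23  (struct: M1 busy until I2 writes@15)
[I5] 24/25/30/31  (struct: M1 busy until I4 writes@23)
[I6] 25/26/31/32
[I7] 26/27/29/30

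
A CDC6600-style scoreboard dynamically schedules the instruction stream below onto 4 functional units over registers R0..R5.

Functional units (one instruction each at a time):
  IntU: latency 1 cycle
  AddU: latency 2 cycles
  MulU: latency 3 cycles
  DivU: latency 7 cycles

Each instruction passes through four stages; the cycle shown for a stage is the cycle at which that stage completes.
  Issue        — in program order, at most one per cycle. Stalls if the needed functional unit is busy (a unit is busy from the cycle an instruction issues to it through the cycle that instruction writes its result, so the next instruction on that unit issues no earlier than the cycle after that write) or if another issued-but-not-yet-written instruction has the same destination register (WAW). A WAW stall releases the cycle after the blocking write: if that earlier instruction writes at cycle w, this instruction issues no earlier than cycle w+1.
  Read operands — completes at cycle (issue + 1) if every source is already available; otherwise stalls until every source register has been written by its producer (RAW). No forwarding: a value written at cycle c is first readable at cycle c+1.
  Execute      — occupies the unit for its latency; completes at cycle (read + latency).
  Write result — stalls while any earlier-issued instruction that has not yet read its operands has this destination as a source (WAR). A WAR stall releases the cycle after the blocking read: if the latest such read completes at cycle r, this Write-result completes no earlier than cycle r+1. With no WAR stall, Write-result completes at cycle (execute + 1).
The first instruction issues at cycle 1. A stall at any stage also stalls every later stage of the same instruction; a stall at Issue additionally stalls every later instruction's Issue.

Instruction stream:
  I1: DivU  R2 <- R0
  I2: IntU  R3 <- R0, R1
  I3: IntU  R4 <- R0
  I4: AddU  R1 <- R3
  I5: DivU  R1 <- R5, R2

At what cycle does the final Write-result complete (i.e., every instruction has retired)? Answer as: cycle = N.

cycle = 21

  I1 | 1 | 2 | 9 | 10
  I2 | 2 | 3 | 4 | 5
  I3 | 6 | 7 | 8 | 9   struct: IntU busy until I2 writes@5
  I4 | 7 | 8 | 10 | 11
  I5 | 12 | 13 | 20 | 21   WAW R1: wait I4 write@11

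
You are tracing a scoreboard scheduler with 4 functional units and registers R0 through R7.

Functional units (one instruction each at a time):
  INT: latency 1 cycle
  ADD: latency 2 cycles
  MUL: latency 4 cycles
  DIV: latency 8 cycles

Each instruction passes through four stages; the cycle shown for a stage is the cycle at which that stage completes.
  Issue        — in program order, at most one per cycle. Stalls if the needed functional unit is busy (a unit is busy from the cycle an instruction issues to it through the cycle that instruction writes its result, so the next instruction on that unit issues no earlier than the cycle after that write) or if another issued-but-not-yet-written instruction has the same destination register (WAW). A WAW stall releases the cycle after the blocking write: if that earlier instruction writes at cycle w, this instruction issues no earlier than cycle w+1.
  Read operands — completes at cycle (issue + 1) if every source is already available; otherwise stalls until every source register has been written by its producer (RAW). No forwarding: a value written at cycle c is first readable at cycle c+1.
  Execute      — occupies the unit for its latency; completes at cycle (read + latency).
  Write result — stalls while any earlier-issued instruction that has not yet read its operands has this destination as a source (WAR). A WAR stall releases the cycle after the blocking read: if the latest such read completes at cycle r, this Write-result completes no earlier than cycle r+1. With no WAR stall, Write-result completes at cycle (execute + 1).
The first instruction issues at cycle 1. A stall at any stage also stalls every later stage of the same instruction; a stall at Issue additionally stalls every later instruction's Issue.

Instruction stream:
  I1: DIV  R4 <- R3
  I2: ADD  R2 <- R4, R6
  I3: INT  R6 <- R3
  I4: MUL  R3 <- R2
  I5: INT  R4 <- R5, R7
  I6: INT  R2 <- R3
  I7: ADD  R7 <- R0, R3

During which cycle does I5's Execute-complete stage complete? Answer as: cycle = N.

cycle = 16

1) issue 1, read 2, done 10, write 11
2) issue 2, read 12, done 14, write 15  <RAW R4: wait I1 write@11>
3) issue 3, read 4, done 5, write 13  <WAR R6: wait I2 read@12>
4) issue 4, read 16, done 20, write 21  <RAW R2: wait I2 write@15>
5) issue 14, read 15, done 16, write 17  <struct: INT busy until I3 writes@13>
6) issue 18, read 22, done 23, write 24  <struct: INT busy until I5 writes@17 / RAW R3: wait I4 write@21>
7) issue 19, read 22, done 24, write 25  <RAW R3: wait I4 write@21>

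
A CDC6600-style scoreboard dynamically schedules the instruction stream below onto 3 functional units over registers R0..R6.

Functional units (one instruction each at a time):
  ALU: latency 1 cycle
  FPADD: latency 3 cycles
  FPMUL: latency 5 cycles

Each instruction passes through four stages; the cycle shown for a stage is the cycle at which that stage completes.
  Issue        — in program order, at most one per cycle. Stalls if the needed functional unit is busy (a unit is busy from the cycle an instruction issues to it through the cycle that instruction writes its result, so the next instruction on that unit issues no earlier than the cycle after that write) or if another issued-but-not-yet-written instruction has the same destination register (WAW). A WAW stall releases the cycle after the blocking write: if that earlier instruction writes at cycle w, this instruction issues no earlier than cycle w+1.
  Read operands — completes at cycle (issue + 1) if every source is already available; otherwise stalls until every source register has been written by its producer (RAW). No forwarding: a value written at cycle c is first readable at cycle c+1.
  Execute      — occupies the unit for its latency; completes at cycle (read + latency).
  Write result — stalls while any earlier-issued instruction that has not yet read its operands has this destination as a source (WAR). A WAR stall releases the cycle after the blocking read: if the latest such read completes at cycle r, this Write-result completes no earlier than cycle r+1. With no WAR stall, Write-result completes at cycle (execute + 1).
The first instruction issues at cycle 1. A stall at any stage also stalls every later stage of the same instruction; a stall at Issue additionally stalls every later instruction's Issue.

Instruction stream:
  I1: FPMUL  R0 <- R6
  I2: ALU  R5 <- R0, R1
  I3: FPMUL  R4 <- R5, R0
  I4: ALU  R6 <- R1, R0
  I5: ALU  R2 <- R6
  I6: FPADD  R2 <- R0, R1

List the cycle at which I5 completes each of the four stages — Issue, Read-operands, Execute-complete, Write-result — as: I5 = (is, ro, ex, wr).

I5 = (16, 17, 18, 19)

[I1] 1/2/7/8
[I2] 2/9/10/11  (RAW R0: wait I1 write@8)
[I3] 9/12/17/18  (struct: FPMUL busy until I1 writes@8; RAW R5: wait I2 write@11)
[I4] 12/13/14/15  (struct: ALU busy until I2 writes@11)
[I5] 16/17/18/19  (struct: ALU busy until I4 writes@15)
[I6] 20/21/24/25  (WAW R2: wait I5 write@19)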